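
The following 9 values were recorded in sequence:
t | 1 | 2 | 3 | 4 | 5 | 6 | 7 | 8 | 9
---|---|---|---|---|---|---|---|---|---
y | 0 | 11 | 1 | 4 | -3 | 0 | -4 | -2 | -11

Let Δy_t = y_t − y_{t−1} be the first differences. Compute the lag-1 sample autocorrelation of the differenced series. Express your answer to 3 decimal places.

-0.641

First differences Δy: 11, -10, 3, -7, 3, -4, 2, -9
Mean of differences = -1.3750
Numerator Σ(Δy_t−Δȳ)(Δy_{t+1}−Δȳ) = -239.7656
Denominator Σ(Δy_t−Δȳ)² = 373.8750
r_1(Δy) = -239.7656 / 373.8750 = -0.641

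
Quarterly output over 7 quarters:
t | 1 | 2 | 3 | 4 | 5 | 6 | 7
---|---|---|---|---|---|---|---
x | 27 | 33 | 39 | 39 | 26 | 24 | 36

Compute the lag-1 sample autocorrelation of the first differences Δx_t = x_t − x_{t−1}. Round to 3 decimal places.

First differences Δx: 6, 6, 0, -13, -2, 12
Mean of differences = 1.5000
Numerator Σ(Δx_t−Δx̄)(Δx_{t+1}−Δx̄) = 49.2500
Denominator Σ(Δx_t−Δx̄)² = 375.5000
r_1(Δx) = 49.2500 / 375.5000 = 0.131

0.131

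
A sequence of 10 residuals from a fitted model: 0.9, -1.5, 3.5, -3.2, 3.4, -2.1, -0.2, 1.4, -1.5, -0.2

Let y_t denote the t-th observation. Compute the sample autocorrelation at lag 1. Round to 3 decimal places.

-0.818

Mean ȳ = (0.9 − 1.5 + 3.5 − 3.2 + 3.4 − 2.1 − 0.2 + 1.4 − 1.5 − 0.2)/10 = 0.0500
Numerator Σ_{t=1}^{9}(y_t−ȳ)(y_{t+1}−ȳ) = -37.4725
Denominator Σ(y_t−ȳ)² = 45.7850
r_1 = -37.4725 / 45.7850 = -0.818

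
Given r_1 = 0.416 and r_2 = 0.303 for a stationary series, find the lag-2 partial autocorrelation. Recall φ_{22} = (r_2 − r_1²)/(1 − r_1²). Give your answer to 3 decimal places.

0.157

φ_{22} = (r_2 − r_1²) / (1 − r_1²)
r_1² = (0.416)² = 0.173056
Numerator = 0.303 − 0.1731 = 0.1299; denominator = 1 − 0.1731 = 0.8269
φ_{22} = 0.1299 / 0.8269 = 0.157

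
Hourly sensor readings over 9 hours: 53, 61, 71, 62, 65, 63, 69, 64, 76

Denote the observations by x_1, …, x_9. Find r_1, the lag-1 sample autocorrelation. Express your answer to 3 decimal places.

Mean x̄ = (53 + 61 + 71 + 62 + 65 + 63 + 69 + 64 + 76)/9 = 64.8889
Numerator Σ_{t=1}^{8}(x_t−x̄)(x_{t+1}−x̄) = -17.0123
Denominator Σ(x_t−x̄)² = 346.8889
r_1 = -17.0123 / 346.8889 = -0.049

-0.049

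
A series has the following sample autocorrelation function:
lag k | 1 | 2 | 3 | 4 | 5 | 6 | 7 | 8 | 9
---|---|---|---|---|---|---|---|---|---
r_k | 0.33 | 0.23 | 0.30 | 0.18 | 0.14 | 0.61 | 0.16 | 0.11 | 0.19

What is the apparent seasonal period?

6

The largest autocorrelation is r_6 = 0.61; the remaining lags stay at or below 0.33. The elevated value at lag 1 (0.33), dropping to 0.23 at lag 2, reflects decaying short-term dependence rather than seasonality.
The dominant spike at lag 6 indicates a seasonal period of 6.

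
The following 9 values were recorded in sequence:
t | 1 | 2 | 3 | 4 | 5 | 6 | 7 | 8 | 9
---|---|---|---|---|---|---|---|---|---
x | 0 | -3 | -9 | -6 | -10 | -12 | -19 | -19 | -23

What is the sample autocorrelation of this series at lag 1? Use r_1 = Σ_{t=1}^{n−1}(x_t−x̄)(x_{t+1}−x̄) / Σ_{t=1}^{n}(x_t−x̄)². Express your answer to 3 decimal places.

0.586

Mean x̄ = (0 − 3 − 9 − 6 − 10 − 12 − 19 − 19 − 23)/9 = -11.2222
Numerator Σ_{t=1}^{8}(x_t−x̄)(x_{t+1}−x̄) = 285.7284
Denominator Σ(x_t−x̄)² = 487.5556
r_1 = 285.7284 / 487.5556 = 0.586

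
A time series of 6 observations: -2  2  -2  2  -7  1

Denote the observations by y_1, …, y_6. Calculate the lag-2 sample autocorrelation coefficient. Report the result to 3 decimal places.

Mean ȳ = (-2 + 2 − 2 + 2 − 7 + 1)/6 = -1.0000
Σ(y_t−ȳ)(y_{t+2}−ȳ) = (1.0000) + (9.0000) + (6.0000) + (6.0000) = 22.0000
Denominator Σ(y_t−ȳ)² = 60.0000
r_2 = 22.0000 / 60.0000 = 0.367

0.367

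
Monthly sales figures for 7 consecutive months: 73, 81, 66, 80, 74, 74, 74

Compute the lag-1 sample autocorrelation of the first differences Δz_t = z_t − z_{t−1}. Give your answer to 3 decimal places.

-0.793

First differences Δz: 8, -15, 14, -6, 0, 0
Mean of differences = 0.1667
Numerator Σ(Δz_t−Δz̄)(Δz_{t+1}−Δz̄) = -412.8611
Denominator Σ(Δz_t−Δz̄)² = 520.8333
r_1(Δz) = -412.8611 / 520.8333 = -0.793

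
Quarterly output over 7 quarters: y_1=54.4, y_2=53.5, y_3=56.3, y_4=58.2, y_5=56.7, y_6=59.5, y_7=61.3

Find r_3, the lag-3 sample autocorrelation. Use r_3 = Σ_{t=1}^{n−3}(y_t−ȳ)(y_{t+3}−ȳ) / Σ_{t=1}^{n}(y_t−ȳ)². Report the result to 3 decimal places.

Mean ȳ = (54.4 + 53.5 + 56.3 + 58.2 + 56.7 + 59.5 + 61.3)/7 = 57.1286
Deviations from mean: -2.7286, -3.6286, -0.8286, 1.0714, -0.4286, 2.3714, 4.1714
Σ(y_t−ȳ)(y_{t+3}−ȳ) = (-2.9235) + (1.5551) + (-1.9649) + (4.4694) = 1.1361
Denominator Σ(y_t−ȳ)² = 45.6543
r_3 = 1.1361 / 45.6543 = 0.025

0.025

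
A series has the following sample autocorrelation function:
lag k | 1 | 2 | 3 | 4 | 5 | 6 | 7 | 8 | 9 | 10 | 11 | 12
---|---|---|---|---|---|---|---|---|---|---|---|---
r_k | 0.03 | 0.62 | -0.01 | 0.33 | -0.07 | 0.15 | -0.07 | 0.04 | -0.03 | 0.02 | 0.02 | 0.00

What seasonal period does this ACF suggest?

2

The largest autocorrelation is r_2 = 0.62, with weaker echoes at lags 4 (0.33) and 6 (0.15); the remaining lags stay at or below 0.04.
The dominant spike at lag 2 indicates a seasonal period of 2.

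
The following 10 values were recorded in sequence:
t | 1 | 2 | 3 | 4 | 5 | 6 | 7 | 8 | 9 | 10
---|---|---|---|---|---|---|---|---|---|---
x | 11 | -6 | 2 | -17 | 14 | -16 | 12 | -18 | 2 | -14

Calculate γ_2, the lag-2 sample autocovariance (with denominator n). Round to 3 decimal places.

Mean x̄ = (11 − 6 + 2 − 17 + 14 − 16 + 12 − 18 + 2 − 14)/10 = -3.0000
Σ_{t=1}^{8}(x_t−x̄)(x_{t+2}−x̄) = 1069.0000
γ_2 = 1069.0000 / 10 = 106.900

106.900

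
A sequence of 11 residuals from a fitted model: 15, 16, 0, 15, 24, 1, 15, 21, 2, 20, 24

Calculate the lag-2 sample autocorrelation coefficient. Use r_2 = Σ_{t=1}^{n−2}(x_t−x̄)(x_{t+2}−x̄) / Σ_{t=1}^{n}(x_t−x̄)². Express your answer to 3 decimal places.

Mean x̄ = (15 + 16 + 0 + 15 + 24 + 1 + 15 + 21 + 2 + 20 + 24)/11 = 13.9091
Numerator Σ_{t=1}^{9}(x_t−x̄)(x_{t+2}−x̄) = -337.8347
Denominator Σ(x_t−x̄)² = 800.9091
r_2 = -337.8347 / 800.9091 = -0.422

-0.422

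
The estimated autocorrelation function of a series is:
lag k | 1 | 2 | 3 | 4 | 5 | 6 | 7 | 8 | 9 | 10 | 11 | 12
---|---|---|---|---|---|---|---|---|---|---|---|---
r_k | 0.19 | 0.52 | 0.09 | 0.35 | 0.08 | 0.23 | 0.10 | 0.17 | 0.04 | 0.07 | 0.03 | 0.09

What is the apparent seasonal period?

The largest autocorrelation is r_2 = 0.52, with weaker echoes at lags 4 (0.35) and 6 (0.23); the remaining lags stay at or below 0.19.
The dominant spike at lag 2 indicates a seasonal period of 2.

2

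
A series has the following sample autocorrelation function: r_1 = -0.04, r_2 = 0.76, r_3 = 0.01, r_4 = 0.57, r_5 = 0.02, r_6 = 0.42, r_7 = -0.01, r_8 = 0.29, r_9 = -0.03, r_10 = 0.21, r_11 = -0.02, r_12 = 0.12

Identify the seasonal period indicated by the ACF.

2

The largest autocorrelation is r_2 = 0.76, with weaker echoes at lags 4 (0.57), 6 (0.42), 8 (0.29) and 10 (0.21); the remaining lags stay at or below 0.12.
The dominant spike at lag 2 indicates a seasonal period of 2.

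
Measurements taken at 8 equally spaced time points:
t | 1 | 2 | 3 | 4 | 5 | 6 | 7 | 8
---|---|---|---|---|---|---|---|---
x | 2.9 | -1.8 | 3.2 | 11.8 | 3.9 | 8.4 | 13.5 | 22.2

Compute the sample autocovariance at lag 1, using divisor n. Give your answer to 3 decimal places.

Mean x̄ = (2.9 − 1.8 + 3.2 + 11.8 + 3.9 + 8.4 + 13.5 + 22.2)/8 = 8.0125
Σ_{t=1}^{7}(x_t−x̄)(x_{t+1}−x̄) = 141.9723
γ_1 = 141.9723 / 8 = 17.747

17.747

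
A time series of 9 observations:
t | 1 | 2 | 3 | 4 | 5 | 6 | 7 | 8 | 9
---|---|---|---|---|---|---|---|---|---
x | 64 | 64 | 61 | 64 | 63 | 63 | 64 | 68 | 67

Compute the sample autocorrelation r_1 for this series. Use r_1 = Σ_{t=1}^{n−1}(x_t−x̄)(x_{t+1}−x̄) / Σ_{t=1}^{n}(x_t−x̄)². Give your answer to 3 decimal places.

0.370

Mean x̄ = (64 + 64 + 61 + 64 + 63 + 63 + 64 + 68 + 67)/9 = 64.2222
Numerator Σ_{t=1}^{8}(x_t−x̄)(x_{t+1}−x̄) = 13.1728
Denominator Σ(x_t−x̄)² = 35.5556
r_1 = 13.1728 / 35.5556 = 0.370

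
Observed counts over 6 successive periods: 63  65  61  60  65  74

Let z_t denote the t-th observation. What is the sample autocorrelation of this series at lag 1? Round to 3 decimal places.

0.135

Mean z̄ = (63 + 65 + 61 + 60 + 65 + 74)/6 = 64.6667
Σ(z_t−z̄)(z_{t+1}−z̄) = (-0.5556) + (-1.2222) + (17.1111) + (-1.5556) + (3.1111) = 16.8889
Denominator Σ(z_t−z̄)² = 125.3333
r_1 = 16.8889 / 125.3333 = 0.135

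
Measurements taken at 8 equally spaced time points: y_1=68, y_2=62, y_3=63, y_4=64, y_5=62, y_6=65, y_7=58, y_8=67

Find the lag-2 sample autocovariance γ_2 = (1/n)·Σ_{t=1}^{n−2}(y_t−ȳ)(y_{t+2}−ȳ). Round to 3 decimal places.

1.496

Mean ȳ = (68 + 62 + 63 + 64 + 62 + 65 + 58 + 67)/8 = 63.6250
Σ_{t=1}^{6}(y_t−ȳ)(y_{t+2}−ȳ) = 11.9688
γ_2 = 11.9688 / 8 = 1.496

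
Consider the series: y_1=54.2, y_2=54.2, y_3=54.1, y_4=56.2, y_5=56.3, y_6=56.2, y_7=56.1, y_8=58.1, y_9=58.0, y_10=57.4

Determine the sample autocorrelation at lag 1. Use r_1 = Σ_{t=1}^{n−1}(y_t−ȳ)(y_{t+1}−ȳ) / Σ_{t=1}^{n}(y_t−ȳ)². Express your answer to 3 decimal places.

0.657

Mean ȳ = (54.2 + 54.2 + 54.1 + 56.2 + 56.3 + 56.2 + 56.1 + 58.1 + 58.0 + 57.4)/10 = 56.0800
Numerator Σ_{t=1}^{9}(y_t−ȳ)(y_{t+1}−ȳ) = 13.5276
Denominator Σ(y_t−ȳ)² = 20.5760
r_1 = 13.5276 / 20.5760 = 0.657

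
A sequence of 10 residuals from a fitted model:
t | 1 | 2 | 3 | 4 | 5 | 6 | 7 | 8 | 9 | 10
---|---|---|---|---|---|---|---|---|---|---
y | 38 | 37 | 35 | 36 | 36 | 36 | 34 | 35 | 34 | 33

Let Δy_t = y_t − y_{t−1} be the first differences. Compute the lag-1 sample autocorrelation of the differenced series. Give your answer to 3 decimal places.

-0.389

First differences Δy: -1, -2, 1, 0, 0, -2, 1, -1, -1
Mean of differences = -0.5556
Numerator Σ(Δy_t−Δȳ)(Δy_{t+1}−Δȳ) = -3.9753
Denominator Σ(Δy_t−Δȳ)² = 10.2222
r_1(Δy) = -3.9753 / 10.2222 = -0.389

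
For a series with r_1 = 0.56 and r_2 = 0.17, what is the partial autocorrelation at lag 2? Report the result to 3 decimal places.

φ_{22} = (r_2 − r_1²) / (1 − r_1²)
r_1² = (0.56)² = 0.3136
Numerator = 0.17 − 0.3136 = -0.1436; denominator = 1 − 0.3136 = 0.6864
φ_{22} = -0.1436 / 0.6864 = -0.209

-0.209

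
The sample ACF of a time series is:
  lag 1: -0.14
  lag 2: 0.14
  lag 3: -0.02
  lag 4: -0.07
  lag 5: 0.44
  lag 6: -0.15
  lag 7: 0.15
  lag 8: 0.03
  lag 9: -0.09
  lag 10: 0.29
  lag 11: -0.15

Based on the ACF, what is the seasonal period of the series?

5

The largest autocorrelation is r_5 = 0.44, with a weaker echo at lag 10 (0.29); the remaining lags stay at or below 0.15.
The dominant spike at lag 5 indicates a seasonal period of 5.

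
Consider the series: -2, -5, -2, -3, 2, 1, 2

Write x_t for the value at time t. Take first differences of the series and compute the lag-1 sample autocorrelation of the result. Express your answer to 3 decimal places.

First differences Δx: -3, 3, -1, 5, -1, 1
Mean of differences = 0.6667
Numerator Σ(Δx_t−Δx̄)(Δx_{t+1}−Δx̄) = -27.4444
Denominator Σ(Δx_t−Δx̄)² = 43.3333
r_1(Δx) = -27.4444 / 43.3333 = -0.633

-0.633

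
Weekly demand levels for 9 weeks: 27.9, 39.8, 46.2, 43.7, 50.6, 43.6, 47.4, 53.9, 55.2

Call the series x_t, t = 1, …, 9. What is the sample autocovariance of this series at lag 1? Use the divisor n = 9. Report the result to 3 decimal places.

18.990

Mean x̄ = (27.9 + 39.8 + 46.2 + 43.7 + 50.6 + 43.6 + 47.4 + 53.9 + 55.2)/9 = 45.3667
Σ_{t=1}^{8}(x_t−x̄)(x_{t+1}−x̄) = 170.9056
γ_1 = 170.9056 / 9 = 18.990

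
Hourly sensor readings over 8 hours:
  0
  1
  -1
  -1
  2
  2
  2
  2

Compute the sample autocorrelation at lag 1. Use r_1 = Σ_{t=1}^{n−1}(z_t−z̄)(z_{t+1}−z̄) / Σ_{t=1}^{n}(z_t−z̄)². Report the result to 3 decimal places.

0.377

Mean z̄ = (0 + 1 − 1 − 1 + 2 + 2 + 2 + 2)/8 = 0.8750
Deviations from mean: -0.8750, 0.1250, -1.8750, -1.8750, 1.1250, 1.1250, 1.1250, 1.1250
Σ(z_t−z̄)(z_{t+1}−z̄) = (-0.1094) + (-0.2344) + (3.5156) + (-2.1094) + (1.2656) + (1.2656) + (1.2656) = 4.8594
Denominator Σ(z_t−z̄)² = 12.8750
r_1 = 4.8594 / 12.8750 = 0.377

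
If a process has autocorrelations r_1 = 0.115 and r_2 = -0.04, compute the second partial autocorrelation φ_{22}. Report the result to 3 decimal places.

φ_{22} = (r_2 − r_1²) / (1 − r_1²)
r_1² = (0.115)² = 0.013225
Numerator = -0.04 − 0.0132 = -0.0532; denominator = 1 − 0.0132 = 0.9868
φ_{22} = -0.0532 / 0.9868 = -0.054

-0.054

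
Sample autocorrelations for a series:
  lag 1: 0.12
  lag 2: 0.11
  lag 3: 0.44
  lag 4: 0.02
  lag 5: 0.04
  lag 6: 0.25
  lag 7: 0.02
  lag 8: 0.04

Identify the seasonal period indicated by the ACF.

The largest autocorrelation is r_3 = 0.44, with a weaker echo at lag 6 (0.25); the remaining lags stay at or below 0.12.
The dominant spike at lag 3 indicates a seasonal period of 3.

3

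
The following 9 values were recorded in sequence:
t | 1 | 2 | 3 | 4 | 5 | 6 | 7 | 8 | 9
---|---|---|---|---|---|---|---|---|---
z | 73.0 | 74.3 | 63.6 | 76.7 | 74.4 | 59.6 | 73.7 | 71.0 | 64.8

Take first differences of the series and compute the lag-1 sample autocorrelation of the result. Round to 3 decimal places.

-0.514

First differences Δz: 1.3, -10.7, 13.1, -2.3, -14.8, 14.1, -2.7, -6.2
Mean of differences = -1.0250
Numerator Σ(Δz_t−Δz̄)(Δz_{t+1}−Δz̄) = -384.6131
Denominator Σ(Δz_t−Δz̄)² = 748.2550
r_1(Δz) = -384.6131 / 748.2550 = -0.514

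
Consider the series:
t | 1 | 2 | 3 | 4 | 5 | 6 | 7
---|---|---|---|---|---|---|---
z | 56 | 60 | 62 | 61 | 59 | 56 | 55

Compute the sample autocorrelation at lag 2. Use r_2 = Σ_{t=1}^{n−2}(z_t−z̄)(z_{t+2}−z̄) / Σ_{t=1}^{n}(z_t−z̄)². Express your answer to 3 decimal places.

-0.236

Mean z̄ = (56 + 60 + 62 + 61 + 59 + 56 + 55)/7 = 58.4286
Numerator Σ_{t=1}^{5}(z_t−z̄)(z_{t+2}−z̄) = -10.7959
Denominator Σ(z_t−z̄)² = 45.7143
r_2 = -10.7959 / 45.7143 = -0.236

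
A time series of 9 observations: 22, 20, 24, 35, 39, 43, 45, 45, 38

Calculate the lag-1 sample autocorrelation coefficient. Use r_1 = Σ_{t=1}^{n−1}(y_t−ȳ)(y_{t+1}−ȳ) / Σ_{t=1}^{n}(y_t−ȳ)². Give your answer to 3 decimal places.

Mean ȳ = (22 + 20 + 24 + 35 + 39 + 43 + 45 + 45 + 38)/9 = 34.5556
Numerator Σ_{t=1}^{8}(y_t−ȳ)(y_{t+1}−ȳ) = 604.4691
Denominator Σ(y_t−ȳ)² = 802.2222
r_1 = 604.4691 / 802.2222 = 0.753

0.753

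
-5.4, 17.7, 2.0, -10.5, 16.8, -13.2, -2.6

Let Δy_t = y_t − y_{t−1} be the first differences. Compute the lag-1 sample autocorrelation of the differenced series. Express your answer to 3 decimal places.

-0.606

First differences Δy: 23.1, -15.7, -12.5, 27.3, -30.0, 10.6
Mean of differences = 0.4667
Numerator Σ(Δy_t−Δȳ)(Δy_{t+1}−Δȳ) = -1630.4678
Denominator Σ(Δy_t−Δȳ)² = 2692.6933
r_1(Δy) = -1630.4678 / 2692.6933 = -0.606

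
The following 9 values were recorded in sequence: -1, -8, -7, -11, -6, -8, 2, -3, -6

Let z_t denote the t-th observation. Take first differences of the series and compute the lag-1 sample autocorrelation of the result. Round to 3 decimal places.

First differences Δz: -7, 1, -4, 5, -2, 10, -5, -3
Mean of differences = -0.6250
Numerator Σ(Δz_t−Δz̄)(Δz_{t+1}−Δz̄) = -93.2656
Denominator Σ(Δz_t−Δz̄)² = 225.8750
r_1(Δz) = -93.2656 / 225.8750 = -0.413

-0.413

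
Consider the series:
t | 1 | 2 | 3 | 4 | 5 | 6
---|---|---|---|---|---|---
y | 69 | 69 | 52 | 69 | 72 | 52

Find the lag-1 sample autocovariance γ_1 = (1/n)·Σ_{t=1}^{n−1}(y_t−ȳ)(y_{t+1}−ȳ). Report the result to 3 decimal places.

-25.005

Mean ȳ = (69 + 69 + 52 + 69 + 72 + 52)/6 = 63.8333
Deviations: 5.1667, 5.1667, -11.8333, 5.1667, 8.1667, -11.8333
Σ_{t=1}^{5}(y_t−ȳ)(y_{t+1}−ȳ) = -150.0278
γ_1 = -150.0278 / 6 = -25.005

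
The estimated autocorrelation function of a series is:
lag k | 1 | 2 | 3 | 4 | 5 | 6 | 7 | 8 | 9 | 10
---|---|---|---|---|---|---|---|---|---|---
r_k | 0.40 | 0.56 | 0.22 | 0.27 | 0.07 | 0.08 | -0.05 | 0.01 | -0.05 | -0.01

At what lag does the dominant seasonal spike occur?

The largest autocorrelation is r_2 = 0.56; the remaining lags stay at or below 0.40.
The dominant spike at lag 2 indicates a seasonal period of 2.

2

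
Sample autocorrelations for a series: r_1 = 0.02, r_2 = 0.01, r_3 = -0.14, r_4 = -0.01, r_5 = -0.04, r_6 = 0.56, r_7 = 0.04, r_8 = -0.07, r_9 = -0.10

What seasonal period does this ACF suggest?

6

The largest autocorrelation is r_6 = 0.56; the remaining lags stay at or below 0.04.
The dominant spike at lag 6 indicates a seasonal period of 6.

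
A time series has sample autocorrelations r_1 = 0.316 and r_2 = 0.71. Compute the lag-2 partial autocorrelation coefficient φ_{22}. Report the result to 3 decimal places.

0.678

φ_{22} = (r_2 − r_1²) / (1 − r_1²)
r_1² = (0.316)² = 0.099856
Numerator = 0.71 − 0.0999 = 0.6101; denominator = 1 − 0.0999 = 0.9001
φ_{22} = 0.6101 / 0.9001 = 0.678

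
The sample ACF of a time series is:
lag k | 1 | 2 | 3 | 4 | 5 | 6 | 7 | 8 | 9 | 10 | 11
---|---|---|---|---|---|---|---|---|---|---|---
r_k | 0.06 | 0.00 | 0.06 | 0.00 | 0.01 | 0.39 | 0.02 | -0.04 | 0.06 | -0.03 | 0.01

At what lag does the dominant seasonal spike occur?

6

The largest autocorrelation is r_6 = 0.39; the remaining lags stay at or below 0.06.
The dominant spike at lag 6 indicates a seasonal period of 6.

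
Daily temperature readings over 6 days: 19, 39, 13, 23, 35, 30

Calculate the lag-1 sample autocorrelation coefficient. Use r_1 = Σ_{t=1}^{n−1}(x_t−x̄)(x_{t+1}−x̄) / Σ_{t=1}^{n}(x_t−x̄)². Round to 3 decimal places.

-0.438

Mean x̄ = (19 + 39 + 13 + 23 + 35 + 30)/6 = 26.5000
Deviations from mean: -7.5000, 12.5000, -13.5000, -3.5000, 8.5000, 3.5000
Σ(x_t−x̄)(x_{t+1}−x̄) = (-93.7500) + (-168.7500) + (47.2500) + (-29.7500) + (29.7500) = -215.2500
Denominator Σ(x_t−x̄)² = 491.5000
r_1 = -215.2500 / 491.5000 = -0.438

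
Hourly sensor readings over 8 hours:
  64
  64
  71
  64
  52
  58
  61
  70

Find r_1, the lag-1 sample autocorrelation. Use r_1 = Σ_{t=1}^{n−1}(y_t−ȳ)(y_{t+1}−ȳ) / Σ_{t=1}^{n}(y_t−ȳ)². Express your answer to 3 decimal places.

0.214

Mean ȳ = (64 + 64 + 71 + 64 + 52 + 58 + 61 + 70)/8 = 63.0000
Deviations from mean: 1.0000, 1.0000, 8.0000, 1.0000, -11.0000, -5.0000, -2.0000, 7.0000
Numerator Σ_{t=1}^{7}(y_t−ȳ)(y_{t+1}−ȳ) = 57.0000
Denominator Σ(y_t−ȳ)² = 266.0000
r_1 = 57.0000 / 266.0000 = 0.214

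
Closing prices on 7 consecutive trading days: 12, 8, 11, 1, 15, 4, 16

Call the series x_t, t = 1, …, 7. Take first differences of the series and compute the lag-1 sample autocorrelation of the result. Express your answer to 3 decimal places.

-0.798

First differences Δx: -4, 3, -10, 14, -11, 12
Mean of differences = 0.6667
Numerator Σ(Δx_t−Δx̄)(Δx_{t+1}−Δx̄) = -465.7778
Denominator Σ(Δx_t−Δx̄)² = 583.3333
r_1(Δx) = -465.7778 / 583.3333 = -0.798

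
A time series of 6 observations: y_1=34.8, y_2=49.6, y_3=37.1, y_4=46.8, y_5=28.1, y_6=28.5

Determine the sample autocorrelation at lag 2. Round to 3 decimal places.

0.083

Mean ȳ = (34.8 + 49.6 + 37.1 + 46.8 + 28.1 + 28.5)/6 = 37.4833
Deviations from mean: -2.6833, 12.1167, -0.3833, 9.3167, -9.3833, -8.9833
Numerator Σ_{t=1}^{4}(y_t−ȳ)(y_{t+2}−ȳ) = 33.8178
Denominator Σ(y_t−ȳ)² = 409.7083
r_2 = 33.8178 / 409.7083 = 0.083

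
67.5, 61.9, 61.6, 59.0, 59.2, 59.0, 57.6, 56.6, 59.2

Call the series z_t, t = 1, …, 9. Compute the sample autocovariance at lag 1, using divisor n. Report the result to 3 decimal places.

3.494

Mean z̄ = (67.5 + 61.9 + 61.6 + 59.0 + 59.2 + 59.0 + 57.6 + 56.6 + 59.2)/9 = 60.1778
Σ_{t=1}^{8}(z_t−z̄)(z_{t+1}−z̄) = 31.4451
γ_1 = 31.4451 / 9 = 3.494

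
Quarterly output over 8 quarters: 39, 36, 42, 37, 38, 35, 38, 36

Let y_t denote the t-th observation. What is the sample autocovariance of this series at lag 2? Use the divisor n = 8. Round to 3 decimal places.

Mean ȳ = (39 + 36 + 42 + 37 + 38 + 35 + 38 + 36)/8 = 37.6250
Deviations: 1.3750, -1.6250, 4.3750, -0.6250, 0.3750, -2.6250, 0.3750, -1.6250
Σ_{t=1}^{6}(y_t−ȳ)(y_{t+2}−ȳ) = 14.7188
γ_2 = 14.7188 / 8 = 1.840

1.840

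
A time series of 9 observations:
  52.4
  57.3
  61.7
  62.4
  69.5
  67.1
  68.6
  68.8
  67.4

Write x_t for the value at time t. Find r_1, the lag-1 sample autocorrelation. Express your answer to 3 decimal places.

0.560

Mean x̄ = (52.4 + 57.3 + 61.7 + 62.4 + 69.5 + 67.1 + 68.6 + 68.8 + 67.4)/9 = 63.9111
Numerator Σ_{t=1}^{8}(x_t−x̄)(x_{t+1}−x̄) = 158.3699
Denominator Σ(x_t−x̄)² = 282.8489
r_1 = 158.3699 / 282.8489 = 0.560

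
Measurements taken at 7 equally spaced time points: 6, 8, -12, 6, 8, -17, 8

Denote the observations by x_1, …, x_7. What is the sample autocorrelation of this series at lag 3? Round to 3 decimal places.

0.497

Mean x̄ = (6 + 8 − 12 + 6 + 8 − 17 + 8)/7 = 1.0000
Deviations from mean: 5.0000, 7.0000, -13.0000, 5.0000, 7.0000, -18.0000, 7.0000
Numerator Σ_{t=1}^{4}(x_t−x̄)(x_{t+3}−x̄) = 343.0000
Denominator Σ(x_t−x̄)² = 690.0000
r_3 = 343.0000 / 690.0000 = 0.497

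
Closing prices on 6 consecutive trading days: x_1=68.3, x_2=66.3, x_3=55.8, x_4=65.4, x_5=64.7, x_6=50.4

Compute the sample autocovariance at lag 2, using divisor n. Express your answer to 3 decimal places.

-13.533

Mean x̄ = (68.3 + 66.3 + 55.8 + 65.4 + 64.7 + 50.4)/6 = 61.8167
Deviations: 6.4833, 4.4833, -6.0167, 3.5833, 2.8833, -11.4167
Σ_{t=1}^{4}(x_t−x̄)(x_{t+2}−x̄) = -81.2006
γ_2 = -81.2006 / 6 = -13.533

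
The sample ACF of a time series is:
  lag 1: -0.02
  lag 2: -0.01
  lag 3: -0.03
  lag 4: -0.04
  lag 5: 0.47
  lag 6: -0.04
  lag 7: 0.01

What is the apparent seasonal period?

5

The largest autocorrelation is r_5 = 0.47; the remaining lags stay at or below 0.01.
The dominant spike at lag 5 indicates a seasonal period of 5.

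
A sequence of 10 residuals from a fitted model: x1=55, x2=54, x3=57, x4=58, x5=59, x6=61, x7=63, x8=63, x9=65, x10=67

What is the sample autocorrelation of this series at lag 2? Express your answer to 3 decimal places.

0.380

Mean x̄ = (55 + 54 + 57 + 58 + 59 + 61 + 63 + 63 + 65 + 67)/10 = 60.2000
Numerator Σ_{t=1}^{8}(x_t−x̄)(x_{t+2}−x̄) = 63.7200
Denominator Σ(x_t−x̄)² = 167.6000
r_2 = 63.7200 / 167.6000 = 0.380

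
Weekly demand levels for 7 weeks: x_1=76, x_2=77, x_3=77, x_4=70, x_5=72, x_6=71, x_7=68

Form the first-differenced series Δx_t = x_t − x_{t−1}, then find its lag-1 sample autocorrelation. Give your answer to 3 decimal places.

-0.427

First differences Δx: 1, 0, -7, 2, -1, -3
Mean of differences = -1.3333
Numerator Σ(Δx_t−Δx̄)(Δx_{t+1}−Δx̄) = -22.7778
Denominator Σ(Δx_t−Δx̄)² = 53.3333
r_1(Δx) = -22.7778 / 53.3333 = -0.427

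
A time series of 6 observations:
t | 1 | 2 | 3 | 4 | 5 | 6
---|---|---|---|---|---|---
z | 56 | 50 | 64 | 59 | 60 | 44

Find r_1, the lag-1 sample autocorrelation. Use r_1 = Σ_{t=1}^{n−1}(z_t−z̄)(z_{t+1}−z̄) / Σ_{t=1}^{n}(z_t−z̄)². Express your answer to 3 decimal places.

-0.208

Mean z̄ = (56 + 50 + 64 + 59 + 60 + 44)/6 = 55.5000
Deviations from mean: 0.5000, -5.5000, 8.5000, 3.5000, 4.5000, -11.5000
Numerator Σ_{t=1}^{5}(z_t−z̄)(z_{t+1}−z̄) = -55.7500
Denominator Σ(z_t−z̄)² = 267.5000
r_1 = -55.7500 / 267.5000 = -0.208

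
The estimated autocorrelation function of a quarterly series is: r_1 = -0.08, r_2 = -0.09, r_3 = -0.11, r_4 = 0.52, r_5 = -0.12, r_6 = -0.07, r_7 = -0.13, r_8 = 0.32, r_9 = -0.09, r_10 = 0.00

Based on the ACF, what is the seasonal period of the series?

4

The largest autocorrelation is r_4 = 0.52, with a weaker echo at lag 8 (0.32); the remaining lags stay at or below 0.00.
The dominant spike at lag 4 indicates a seasonal period of 4.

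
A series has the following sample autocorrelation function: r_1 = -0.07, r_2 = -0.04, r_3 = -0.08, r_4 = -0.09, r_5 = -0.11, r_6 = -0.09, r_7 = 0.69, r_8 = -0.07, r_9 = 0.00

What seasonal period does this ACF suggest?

The largest autocorrelation is r_7 = 0.69; the remaining lags stay at or below 0.00.
The dominant spike at lag 7 indicates a seasonal period of 7.

7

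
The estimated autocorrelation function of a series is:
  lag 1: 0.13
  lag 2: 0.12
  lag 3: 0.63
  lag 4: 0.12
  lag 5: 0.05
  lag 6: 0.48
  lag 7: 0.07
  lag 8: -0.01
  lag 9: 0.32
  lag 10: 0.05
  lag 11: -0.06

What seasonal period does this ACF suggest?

The largest autocorrelation is r_3 = 0.63, with weaker echoes at lags 6 (0.48) and 9 (0.32); the remaining lags stay at or below 0.13.
The dominant spike at lag 3 indicates a seasonal period of 3.

3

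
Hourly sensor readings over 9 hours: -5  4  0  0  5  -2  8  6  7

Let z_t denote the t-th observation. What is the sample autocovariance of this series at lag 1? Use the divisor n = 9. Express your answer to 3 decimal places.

-1.800

Mean z̄ = (-5 + 4 + 0 + 0 + 5 − 2 + 8 + 6 + 7)/9 = 2.5556
Σ_{t=1}^{8}(z_t−z̄)(z_{t+1}−z̄) = -16.1975
γ_1 = -16.1975 / 9 = -1.800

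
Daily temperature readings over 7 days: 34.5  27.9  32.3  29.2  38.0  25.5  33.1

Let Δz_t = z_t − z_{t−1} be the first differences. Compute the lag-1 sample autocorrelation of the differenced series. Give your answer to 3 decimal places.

-0.758

First differences Δz: -6.6, 4.4, -3.1, 8.8, -12.5, 7.6
Mean of differences = -0.2333
Numerator Σ(Δz_t−Δz̄)(Δz_{t+1}−Δz̄) = -275.5744
Denominator Σ(Δz_t−Δz̄)² = 363.6533
r_1(Δz) = -275.5744 / 363.6533 = -0.758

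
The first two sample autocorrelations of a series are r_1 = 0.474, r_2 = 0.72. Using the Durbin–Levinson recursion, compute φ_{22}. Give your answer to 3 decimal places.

φ_{22} = (r_2 − r_1²) / (1 − r_1²)
r_1² = (0.474)² = 0.224676
Numerator = 0.72 − 0.2247 = 0.4953; denominator = 1 − 0.2247 = 0.7753
φ_{22} = 0.4953 / 0.7753 = 0.639

0.639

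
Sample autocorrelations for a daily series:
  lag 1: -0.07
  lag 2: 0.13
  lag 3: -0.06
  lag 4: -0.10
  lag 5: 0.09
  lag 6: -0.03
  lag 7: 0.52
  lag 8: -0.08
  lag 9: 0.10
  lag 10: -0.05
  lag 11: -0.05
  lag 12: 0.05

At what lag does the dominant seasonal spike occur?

7

The largest autocorrelation is r_7 = 0.52; the remaining lags stay at or below 0.13.
The dominant spike at lag 7 indicates a seasonal period of 7.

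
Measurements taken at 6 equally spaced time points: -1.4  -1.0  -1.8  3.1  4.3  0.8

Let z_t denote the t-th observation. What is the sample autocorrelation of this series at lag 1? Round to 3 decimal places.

Mean z̄ = (-1.4 − 1.0 − 1.8 + 3.1 + 4.3 + 0.8)/6 = 0.6667
Numerator Σ_{t=1}^{5}(z_t−z̄)(z_{t+1}−z̄) = 10.8789
Denominator Σ(z_t−z̄)² = 32.2733
r_1 = 10.8789 / 32.2733 = 0.337

0.337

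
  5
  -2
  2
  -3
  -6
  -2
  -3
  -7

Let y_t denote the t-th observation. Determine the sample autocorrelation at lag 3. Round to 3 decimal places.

Mean ȳ = (5 − 2 + 2 − 3 − 6 − 2 − 3 − 7)/8 = -2.0000
Deviations from mean: 7.0000, 0.0000, 4.0000, -1.0000, -4.0000, 0.0000, -1.0000, -5.0000
Numerator Σ_{t=1}^{5}(y_t−ȳ)(y_{t+3}−ȳ) = 14.0000
Denominator Σ(y_t−ȳ)² = 108.0000
r_3 = 14.0000 / 108.0000 = 0.130

0.130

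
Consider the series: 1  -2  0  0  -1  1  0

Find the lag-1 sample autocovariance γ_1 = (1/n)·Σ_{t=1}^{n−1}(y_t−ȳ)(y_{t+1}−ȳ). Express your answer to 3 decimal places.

-0.472

Mean ȳ = (1 − 2 + 0 + 0 − 1 + 1 + 0)/7 = -0.1429
Deviations: 1.1429, -1.8571, 0.1429, 0.1429, -0.8571, 1.1429, 0.1429
Σ_{t=1}^{6}(y_t−ȳ)(y_{t+1}−ȳ) = -3.3061
γ_1 = -3.3061 / 7 = -0.472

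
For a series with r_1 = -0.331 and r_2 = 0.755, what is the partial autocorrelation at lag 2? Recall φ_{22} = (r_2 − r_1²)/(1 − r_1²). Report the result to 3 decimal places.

0.725

φ_{22} = (r_2 − r_1²) / (1 − r_1²)
r_1² = (-0.331)² = 0.109561
Numerator = 0.755 − 0.1096 = 0.6454; denominator = 1 − 0.1096 = 0.8904
φ_{22} = 0.6454 / 0.8904 = 0.725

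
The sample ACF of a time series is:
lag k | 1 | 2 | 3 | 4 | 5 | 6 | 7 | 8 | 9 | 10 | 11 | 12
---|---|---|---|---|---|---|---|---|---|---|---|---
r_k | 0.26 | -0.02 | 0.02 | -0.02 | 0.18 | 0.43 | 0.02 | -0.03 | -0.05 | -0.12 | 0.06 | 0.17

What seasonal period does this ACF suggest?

The largest autocorrelation is r_6 = 0.43; the remaining lags stay at or below 0.26.
The dominant spike at lag 6 indicates a seasonal period of 6.

6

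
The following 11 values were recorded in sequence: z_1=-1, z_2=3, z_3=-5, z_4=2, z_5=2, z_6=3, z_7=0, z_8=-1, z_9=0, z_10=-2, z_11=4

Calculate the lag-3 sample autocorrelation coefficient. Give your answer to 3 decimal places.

-0.288

Mean z̄ = (-1 + 3 − 5 + 2 + 2 + 3 + 0 − 1 + 0 − 2 + 4)/11 = 0.4545
Numerator Σ_{t=1}^{8}(z_t−z̄)(z_{t+3}−z̄) = -20.3471
Denominator Σ(z_t−z̄)² = 70.7273
r_3 = -20.3471 / 70.7273 = -0.288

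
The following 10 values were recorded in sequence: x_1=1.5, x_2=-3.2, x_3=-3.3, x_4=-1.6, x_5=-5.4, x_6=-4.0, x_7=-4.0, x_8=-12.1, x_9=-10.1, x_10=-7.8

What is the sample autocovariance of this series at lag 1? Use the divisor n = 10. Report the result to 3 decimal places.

6.317

Mean x̄ = (1.5 − 3.2 − 3.3 − 1.6 − 5.4 − 4.0 − 4.0 − 12.1 − 10.1 − 7.8)/10 = -5.0000
Σ_{t=1}^{9}(x_t−x̄)(x_{t+1}−x̄) = 63.1700
γ_1 = 63.1700 / 10 = 6.317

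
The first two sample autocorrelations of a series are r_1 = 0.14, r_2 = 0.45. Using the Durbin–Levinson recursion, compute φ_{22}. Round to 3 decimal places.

0.439

φ_{22} = (r_2 − r_1²) / (1 − r_1²)
r_1² = (0.14)² = 0.0196
Numerator = 0.45 − 0.0196 = 0.4304; denominator = 1 − 0.0196 = 0.9804
φ_{22} = 0.4304 / 0.9804 = 0.439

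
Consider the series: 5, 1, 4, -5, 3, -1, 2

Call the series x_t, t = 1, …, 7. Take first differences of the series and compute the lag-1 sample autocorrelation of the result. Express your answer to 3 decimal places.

First differences Δx: -4, 3, -9, 8, -4, 3
Mean of differences = -0.5000
Numerator Σ(Δx_t−Δx̄)(Δx_{t+1}−Δx̄) = -156.2500
Denominator Σ(Δx_t−Δx̄)² = 193.5000
r_1(Δx) = -156.2500 / 193.5000 = -0.807

-0.807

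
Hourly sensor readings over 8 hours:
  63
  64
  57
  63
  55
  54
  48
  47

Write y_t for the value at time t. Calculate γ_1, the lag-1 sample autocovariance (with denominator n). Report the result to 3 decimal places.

18.998

Mean ȳ = (63 + 64 + 57 + 63 + 55 + 54 + 48 + 47)/8 = 56.3750
Σ_{t=1}^{7}(y_t−ȳ)(y_{t+1}−ȳ) = 151.9844
γ_1 = 151.9844 / 8 = 18.998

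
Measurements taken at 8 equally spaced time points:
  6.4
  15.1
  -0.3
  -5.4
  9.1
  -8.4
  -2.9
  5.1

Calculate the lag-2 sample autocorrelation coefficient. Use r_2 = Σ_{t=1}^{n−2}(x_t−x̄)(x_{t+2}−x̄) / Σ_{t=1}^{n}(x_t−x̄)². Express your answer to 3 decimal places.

Mean x̄ = (6.4 + 15.1 − 0.3 − 5.4 + 9.1 − 8.4 − 2.9 + 5.1)/8 = 2.3375
Deviations from mean: 4.0625, 12.7625, -2.6375, -7.7375, 6.7625, -10.7375, -5.2375, 2.7625
Numerator Σ_{t=1}^{6}(x_t−x̄)(x_{t+2}−x̄) = -109.3003
Denominator Σ(x_t−x̄)² = 442.2988
r_2 = -109.3003 / 442.2988 = -0.247

-0.247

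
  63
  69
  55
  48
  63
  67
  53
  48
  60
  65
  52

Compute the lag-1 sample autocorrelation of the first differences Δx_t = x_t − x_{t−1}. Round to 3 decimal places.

-0.082

First differences Δx: 6, -14, -7, 15, 4, -14, -5, 12, 5, -13
Mean of differences = -1.1000
Numerator Σ(Δx_t−Δx̄)(Δx_{t+1}−Δx̄) = -87.6100
Denominator Σ(Δx_t−Δx̄)² = 1068.9000
r_1(Δx) = -87.6100 / 1068.9000 = -0.082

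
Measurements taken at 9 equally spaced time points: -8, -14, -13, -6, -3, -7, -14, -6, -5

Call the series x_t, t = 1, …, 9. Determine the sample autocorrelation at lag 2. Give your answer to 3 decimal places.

-0.599

Mean x̄ = (-8 − 14 − 13 − 6 − 3 − 7 − 14 − 6 − 5)/9 = -8.4444
Numerator Σ_{t=1}^{7}(x_t−x̄)(x_{t+2}−x̄) = -82.7284
Denominator Σ(x_t−x̄)² = 138.2222
r_2 = -82.7284 / 138.2222 = -0.599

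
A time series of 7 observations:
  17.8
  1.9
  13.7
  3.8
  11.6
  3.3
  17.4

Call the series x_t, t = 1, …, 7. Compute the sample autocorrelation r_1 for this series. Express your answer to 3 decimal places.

Mean x̄ = (17.8 + 1.9 + 13.7 + 3.8 + 11.6 + 3.3 + 17.4)/7 = 9.9286
Deviations from mean: 7.8714, -8.0286, 3.7714, -6.1286, 1.6714, -6.6286, 7.4714
Numerator Σ_{t=1}^{6}(x_t−x̄)(x_{t+1}−x̄) = -187.4365
Denominator Σ(x_t−x̄)² = 280.7543
r_1 = -187.4365 / 280.7543 = -0.668

-0.668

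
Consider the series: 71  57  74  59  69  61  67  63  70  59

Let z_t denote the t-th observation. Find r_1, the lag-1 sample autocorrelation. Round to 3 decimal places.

Mean z̄ = (71 + 57 + 74 + 59 + 69 + 61 + 67 + 63 + 70 + 59)/10 = 65.0000
Numerator Σ_{t=1}^{9}(z_t−z̄)(z_{t+1}−z̄) = -266.0000
Denominator Σ(z_t−z̄)² = 318.0000
r_1 = -266.0000 / 318.0000 = -0.836

-0.836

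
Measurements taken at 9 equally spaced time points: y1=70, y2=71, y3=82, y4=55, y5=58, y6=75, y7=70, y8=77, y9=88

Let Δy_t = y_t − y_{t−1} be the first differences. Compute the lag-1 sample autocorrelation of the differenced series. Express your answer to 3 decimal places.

-0.290

First differences Δy: 1, 11, -27, 3, 17, -5, 7, 11
Mean of differences = 2.2500
Numerator Σ(Δy_t−Δȳ)(Δy_{t+1}−Δȳ) = -377.5625
Denominator Σ(Δy_t−Δȳ)² = 1303.5000
r_1(Δy) = -377.5625 / 1303.5000 = -0.290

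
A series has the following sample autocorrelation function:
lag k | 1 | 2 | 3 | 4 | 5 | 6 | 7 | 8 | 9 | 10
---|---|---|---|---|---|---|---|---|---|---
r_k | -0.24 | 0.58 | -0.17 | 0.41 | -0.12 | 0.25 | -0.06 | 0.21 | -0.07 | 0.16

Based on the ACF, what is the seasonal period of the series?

2

The largest autocorrelation is r_2 = 0.58, with weaker echoes at lags 4 (0.41), 6 (0.25), 8 (0.21) and 10 (0.16); the remaining lags stay at or below -0.06.
The dominant spike at lag 2 indicates a seasonal period of 2.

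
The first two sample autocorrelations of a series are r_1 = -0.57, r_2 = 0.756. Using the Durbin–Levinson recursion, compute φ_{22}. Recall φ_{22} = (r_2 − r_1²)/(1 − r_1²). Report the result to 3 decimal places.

φ_{22} = (r_2 − r_1²) / (1 − r_1²)
r_1² = (-0.57)² = 0.3249
Numerator = 0.756 − 0.3249 = 0.4311; denominator = 1 − 0.3249 = 0.6751
φ_{22} = 0.4311 / 0.6751 = 0.639

0.639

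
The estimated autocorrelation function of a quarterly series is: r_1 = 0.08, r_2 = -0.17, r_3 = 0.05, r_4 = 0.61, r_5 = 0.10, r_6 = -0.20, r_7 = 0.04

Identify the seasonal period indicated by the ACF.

The largest autocorrelation is r_4 = 0.61; the remaining lags stay at or below 0.10.
The dominant spike at lag 4 indicates a seasonal period of 4.

4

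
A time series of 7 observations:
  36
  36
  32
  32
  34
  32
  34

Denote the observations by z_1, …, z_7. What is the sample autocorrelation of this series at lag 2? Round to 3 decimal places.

Mean z̄ = (36 + 36 + 32 + 32 + 34 + 32 + 34)/7 = 33.7143
Deviations from mean: 2.2857, 2.2857, -1.7143, -1.7143, 0.2857, -1.7143, 0.2857
Σ(z_t−z̄)(z_{t+2}−z̄) = (-3.9184) + (-3.9184) + (-0.4898) + (2.9388) + (0.0816) = -5.3061
Denominator Σ(z_t−z̄)² = 19.4286
r_2 = -5.3061 / 19.4286 = -0.273

-0.273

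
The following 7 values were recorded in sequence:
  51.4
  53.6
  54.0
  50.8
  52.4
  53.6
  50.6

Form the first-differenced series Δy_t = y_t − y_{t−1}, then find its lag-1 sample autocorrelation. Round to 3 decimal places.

First differences Δy: 2.2, 0.4, -3.2, 1.6, 1.2, -3.0
Mean of differences = -0.1333
Numerator Σ(Δy_t−Δȳ)(Δy_{t+1}−Δȳ) = -7.2178
Denominator Σ(Δy_t−Δȳ)² = 28.1333
r_1(Δy) = -7.2178 / 28.1333 = -0.257

-0.257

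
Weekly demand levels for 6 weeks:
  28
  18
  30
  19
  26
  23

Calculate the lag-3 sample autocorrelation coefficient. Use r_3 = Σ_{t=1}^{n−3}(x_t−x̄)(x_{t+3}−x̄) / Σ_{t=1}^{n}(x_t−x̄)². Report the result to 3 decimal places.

Mean x̄ = (28 + 18 + 30 + 19 + 26 + 23)/6 = 24.0000
Deviations from mean: 4.0000, -6.0000, 6.0000, -5.0000, 2.0000, -1.0000
Numerator Σ_{t=1}^{3}(x_t−x̄)(x_{t+3}−x̄) = -38.0000
Denominator Σ(x_t−x̄)² = 118.0000
r_3 = -38.0000 / 118.0000 = -0.322

-0.322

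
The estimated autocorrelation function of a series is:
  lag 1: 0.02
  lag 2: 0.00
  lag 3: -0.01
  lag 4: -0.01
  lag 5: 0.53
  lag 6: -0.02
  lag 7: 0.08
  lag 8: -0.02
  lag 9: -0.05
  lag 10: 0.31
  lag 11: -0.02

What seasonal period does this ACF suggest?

5

The largest autocorrelation is r_5 = 0.53, with a weaker echo at lag 10 (0.31); the remaining lags stay at or below 0.08.
The dominant spike at lag 5 indicates a seasonal period of 5.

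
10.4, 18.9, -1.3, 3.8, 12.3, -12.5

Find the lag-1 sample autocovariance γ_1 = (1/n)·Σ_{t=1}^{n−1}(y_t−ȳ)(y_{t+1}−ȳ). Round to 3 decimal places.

Mean ȳ = (10.4 + 18.9 − 1.3 + 3.8 + 12.3 − 12.5)/6 = 5.2667
Σ_{t=1}^{5}(y_t−ȳ)(y_{t+1}−ȳ) = -145.1844
γ_1 = -145.1844 / 6 = -24.197

-24.197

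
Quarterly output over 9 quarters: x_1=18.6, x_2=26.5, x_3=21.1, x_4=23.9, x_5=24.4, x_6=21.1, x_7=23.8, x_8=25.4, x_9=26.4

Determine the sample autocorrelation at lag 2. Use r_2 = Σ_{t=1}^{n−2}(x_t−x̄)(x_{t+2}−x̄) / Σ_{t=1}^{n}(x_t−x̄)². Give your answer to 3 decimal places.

Mean x̄ = (18.6 + 26.5 + 21.1 + 23.9 + 24.4 + 21.1 + 23.8 + 25.4 + 26.4)/9 = 23.4667
Σ(x_t−x̄)(x_{t+2}−x̄) = (11.5178) + (1.3144) + (-2.2089) + (-1.0256) + (0.3111) + (-4.5756) + (0.9778) = 6.3111
Denominator Σ(x_t−x̄)² = 57.6000
r_2 = 6.3111 / 57.6000 = 0.110

0.110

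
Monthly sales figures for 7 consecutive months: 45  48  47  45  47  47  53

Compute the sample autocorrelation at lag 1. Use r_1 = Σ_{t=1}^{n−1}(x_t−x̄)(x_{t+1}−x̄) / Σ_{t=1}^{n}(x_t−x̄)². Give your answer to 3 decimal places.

Mean x̄ = (45 + 48 + 47 + 45 + 47 + 47 + 53)/7 = 47.4286
Deviations from mean: -2.4286, 0.5714, -0.4286, -2.4286, -0.4286, -0.4286, 5.5714
Numerator Σ_{t=1}^{6}(x_t−x̄)(x_{t+1}−x̄) = -1.7551
Denominator Σ(x_t−x̄)² = 43.7143
r_1 = -1.7551 / 43.7143 = -0.040

-0.040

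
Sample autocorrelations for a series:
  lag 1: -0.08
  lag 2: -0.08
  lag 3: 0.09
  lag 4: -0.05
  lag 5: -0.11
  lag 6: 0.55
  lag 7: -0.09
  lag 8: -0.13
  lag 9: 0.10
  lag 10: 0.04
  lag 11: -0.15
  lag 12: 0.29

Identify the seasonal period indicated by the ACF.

6

The largest autocorrelation is r_6 = 0.55, with a weaker echo at lag 12 (0.29); the remaining lags stay at or below 0.10.
The dominant spike at lag 6 indicates a seasonal period of 6.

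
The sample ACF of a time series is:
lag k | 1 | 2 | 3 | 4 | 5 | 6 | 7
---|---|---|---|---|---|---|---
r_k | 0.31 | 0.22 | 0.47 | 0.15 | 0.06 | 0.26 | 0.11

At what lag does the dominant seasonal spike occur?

The largest autocorrelation is r_3 = 0.47; the remaining lags stay at or below 0.31. The elevated value at lag 1 (0.31), dropping to 0.22 at lag 2, reflects decaying short-term dependence rather than seasonality.
The dominant spike at lag 3 indicates a seasonal period of 3.

3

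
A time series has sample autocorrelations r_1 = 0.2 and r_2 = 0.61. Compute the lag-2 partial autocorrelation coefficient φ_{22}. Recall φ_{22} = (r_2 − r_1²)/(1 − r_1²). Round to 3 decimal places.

φ_{22} = (r_2 − r_1²) / (1 − r_1²)
r_1² = (0.2)² = 0.04
Numerator = 0.61 − 0.0400 = 0.5700; denominator = 1 − 0.0400 = 0.9600
φ_{22} = 0.5700 / 0.9600 = 0.594

0.594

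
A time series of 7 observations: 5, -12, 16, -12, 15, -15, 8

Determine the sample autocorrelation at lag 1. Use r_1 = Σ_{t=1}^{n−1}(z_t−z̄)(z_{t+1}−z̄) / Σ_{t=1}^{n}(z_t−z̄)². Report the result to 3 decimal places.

-0.893

Mean z̄ = (5 − 12 + 16 − 12 + 15 − 15 + 8)/7 = 0.7143
Deviations from mean: 4.2857, -12.7143, 15.2857, -12.7143, 14.2857, -15.7143, 7.2857
Numerator Σ_{t=1}^{6}(z_t−z̄)(z_{t+1}−z̄) = -963.7959
Denominator Σ(z_t−z̄)² = 1079.4286
r_1 = -963.7959 / 1079.4286 = -0.893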